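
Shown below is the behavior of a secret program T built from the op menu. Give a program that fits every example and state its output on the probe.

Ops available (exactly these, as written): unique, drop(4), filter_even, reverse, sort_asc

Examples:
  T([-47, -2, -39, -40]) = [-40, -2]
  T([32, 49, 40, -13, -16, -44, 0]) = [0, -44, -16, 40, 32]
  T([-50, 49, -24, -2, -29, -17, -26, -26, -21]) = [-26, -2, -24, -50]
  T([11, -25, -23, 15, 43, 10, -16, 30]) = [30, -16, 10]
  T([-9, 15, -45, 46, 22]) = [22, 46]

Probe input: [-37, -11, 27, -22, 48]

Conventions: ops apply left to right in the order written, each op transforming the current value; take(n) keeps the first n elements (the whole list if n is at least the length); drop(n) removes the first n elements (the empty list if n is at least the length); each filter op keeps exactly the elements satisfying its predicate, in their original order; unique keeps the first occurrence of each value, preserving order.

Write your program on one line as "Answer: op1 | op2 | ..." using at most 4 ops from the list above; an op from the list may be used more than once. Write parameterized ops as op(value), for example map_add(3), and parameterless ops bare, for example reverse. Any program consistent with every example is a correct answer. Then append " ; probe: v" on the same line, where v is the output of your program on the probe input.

filter_even | unique | reverse ; probe: [48, -22]

Check, running the answer program on each example:
  [-47, -2, -39, -40] -> [-2, -40] -> [-2, -40] -> [-40, -2]
  [32, 49, 40, -13, -16, -44, 0] -> [32, 40, -16, -44, 0] -> [32, 40, -16, -44, 0] -> [0, -44, -16, 40, 32]
  [-50, 49, -24, -2, -29, -17, -26, -26, -21] -> [-50, -24, -2, -26, -26] -> [-50, -24, -2, -26] -> [-26, -2, -24, -50]
  [11, -25, -23, 15, 43, 10, -16, 30] -> [10, -16, 30] -> [10, -16, 30] -> [30, -16, 10]
  [-9, 15, -45, 46, 22] -> [46, 22] -> [46, 22] -> [22, 46]
  probe: [-37, -11, 27, -22, 48] -> [-22, 48] -> [-22, 48] -> [48, -22]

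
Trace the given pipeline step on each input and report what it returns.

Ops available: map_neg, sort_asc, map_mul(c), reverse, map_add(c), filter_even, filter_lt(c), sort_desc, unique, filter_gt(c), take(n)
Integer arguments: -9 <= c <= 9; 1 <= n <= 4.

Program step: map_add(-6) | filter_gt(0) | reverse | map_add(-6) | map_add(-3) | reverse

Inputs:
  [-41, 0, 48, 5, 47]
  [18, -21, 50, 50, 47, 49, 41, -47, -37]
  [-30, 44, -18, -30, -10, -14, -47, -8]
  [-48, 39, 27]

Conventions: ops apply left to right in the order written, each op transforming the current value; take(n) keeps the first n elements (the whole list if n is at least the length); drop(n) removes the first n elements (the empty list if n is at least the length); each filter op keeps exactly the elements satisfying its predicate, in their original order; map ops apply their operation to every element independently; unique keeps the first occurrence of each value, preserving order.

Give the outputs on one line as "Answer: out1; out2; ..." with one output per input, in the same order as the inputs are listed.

[33, 32]; [3, 35, 35, 32, 34, 26]; [29]; [24, 12]

Execution, op by op:
  [-41, 0, 48, 5, 47] -> [-47, -6, 42, -1, 41] -> [42, 41] -> [41, 42] -> [35, 36] -> [32, 33] -> [33, 32]
  [18, -21, 50, 50, 47, 49, 41, -47, -37] -> [12, -27, 44, 44, 41, 43, 35, -53, -43] -> [12, 44, 44, 41, 43, 35] -> [35, 43, 41, 44, 44, 12] -> [29, 37, 35, 38, 38, 6] -> [26, 34, 32, 35, 35, 3] -> [3, 35, 35, 32, 34, 26]
  [-30, 44, -18, -30, -10, -14, -47, -8] -> [-36, 38, -24, -36, -16, -20, -53, -14] -> [38] -> [38] -> [32] -> [29] -> [29]
  [-48, 39, 27] -> [-54, 33, 21] -> [33, 21] -> [21, 33] -> [15, 27] -> [12, 24] -> [24, 12]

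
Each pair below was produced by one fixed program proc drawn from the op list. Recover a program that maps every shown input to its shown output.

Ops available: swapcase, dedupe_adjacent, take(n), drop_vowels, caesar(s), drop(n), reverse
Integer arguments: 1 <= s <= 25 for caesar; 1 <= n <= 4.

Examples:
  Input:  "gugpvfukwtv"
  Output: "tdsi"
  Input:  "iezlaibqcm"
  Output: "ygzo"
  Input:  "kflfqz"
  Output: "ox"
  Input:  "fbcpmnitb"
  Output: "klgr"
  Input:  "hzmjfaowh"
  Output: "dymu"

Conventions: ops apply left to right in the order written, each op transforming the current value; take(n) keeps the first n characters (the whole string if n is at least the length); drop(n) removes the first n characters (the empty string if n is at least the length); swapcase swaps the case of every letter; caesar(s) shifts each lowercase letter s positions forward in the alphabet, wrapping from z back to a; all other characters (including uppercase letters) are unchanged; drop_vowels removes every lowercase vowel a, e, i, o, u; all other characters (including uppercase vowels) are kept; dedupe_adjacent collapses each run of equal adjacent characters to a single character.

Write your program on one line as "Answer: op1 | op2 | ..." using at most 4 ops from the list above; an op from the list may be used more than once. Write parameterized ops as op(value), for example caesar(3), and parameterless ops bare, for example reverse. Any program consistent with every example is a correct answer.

drop(4) | caesar(24) | take(4)

Check, running the answer program on each example:
  "gugpvfukwtv" -> "vfukwtv" -> "tdsiurt" -> "tdsi"
  "iezlaibqcm" -> "aibqcm" -> "ygzoak" -> "ygzo"
  "kflfqz" -> "qz" -> "ox" -> "ox"
  "fbcpmnitb" -> "mnitb" -> "klgrz" -> "klgr"
  "hzmjfaowh" -> "faowh" -> "dymuf" -> "dymu"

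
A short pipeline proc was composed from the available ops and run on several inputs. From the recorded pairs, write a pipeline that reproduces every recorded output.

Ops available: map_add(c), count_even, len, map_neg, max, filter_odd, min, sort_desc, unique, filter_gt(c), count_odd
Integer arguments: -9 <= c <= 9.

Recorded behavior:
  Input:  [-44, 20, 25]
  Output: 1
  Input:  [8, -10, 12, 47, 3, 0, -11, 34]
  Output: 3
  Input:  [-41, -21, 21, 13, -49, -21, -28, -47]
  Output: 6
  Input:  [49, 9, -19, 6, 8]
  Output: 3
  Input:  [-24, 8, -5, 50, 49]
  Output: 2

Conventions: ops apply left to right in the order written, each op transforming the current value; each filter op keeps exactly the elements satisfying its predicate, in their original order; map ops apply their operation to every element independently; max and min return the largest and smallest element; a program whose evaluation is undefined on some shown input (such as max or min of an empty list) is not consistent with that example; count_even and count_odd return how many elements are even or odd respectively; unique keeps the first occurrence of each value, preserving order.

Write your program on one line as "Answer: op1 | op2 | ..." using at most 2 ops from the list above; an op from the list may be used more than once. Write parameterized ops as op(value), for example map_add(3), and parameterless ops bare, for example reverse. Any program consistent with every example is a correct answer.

unique | count_odd

Check, running the answer program on each example:
  [-44, 20, 25] -> [-44, 20, 25] -> 1
  [8, -10, 12, 47, 3, 0, -11, 34] -> [8, -10, 12, 47, 3, 0, -11, 34] -> 3
  [-41, -21, 21, 13, -49, -21, -28, -47] -> [-41, -21, 21, 13, -49, -28, -47] -> 6
  [49, 9, -19, 6, 8] -> [49, 9, -19, 6, 8] -> 3
  [-24, 8, -5, 50, 49] -> [-24, 8, -5, 50, 49] -> 2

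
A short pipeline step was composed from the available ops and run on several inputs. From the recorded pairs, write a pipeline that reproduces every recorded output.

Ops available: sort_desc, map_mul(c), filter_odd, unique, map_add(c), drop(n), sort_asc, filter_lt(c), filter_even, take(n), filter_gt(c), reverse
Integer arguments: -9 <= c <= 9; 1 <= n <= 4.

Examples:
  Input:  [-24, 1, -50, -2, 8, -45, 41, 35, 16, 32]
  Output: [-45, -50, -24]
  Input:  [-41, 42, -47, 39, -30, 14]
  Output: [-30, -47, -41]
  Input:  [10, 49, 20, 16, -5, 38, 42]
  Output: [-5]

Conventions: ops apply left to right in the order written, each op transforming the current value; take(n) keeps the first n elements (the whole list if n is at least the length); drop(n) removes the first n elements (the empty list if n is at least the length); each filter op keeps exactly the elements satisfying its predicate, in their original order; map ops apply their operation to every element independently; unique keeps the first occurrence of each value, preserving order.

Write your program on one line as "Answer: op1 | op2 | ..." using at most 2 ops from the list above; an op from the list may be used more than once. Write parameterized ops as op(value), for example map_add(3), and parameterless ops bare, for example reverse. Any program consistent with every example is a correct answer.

filter_lt(-3) | reverse

Check, running the answer program on each example:
  [-24, 1, -50, -2, 8, -45, 41, 35, 16, 32] -> [-24, -50, -45] -> [-45, -50, -24]
  [-41, 42, -47, 39, -30, 14] -> [-41, -47, -30] -> [-30, -47, -41]
  [10, 49, 20, 16, -5, 38, 42] -> [-5] -> [-5]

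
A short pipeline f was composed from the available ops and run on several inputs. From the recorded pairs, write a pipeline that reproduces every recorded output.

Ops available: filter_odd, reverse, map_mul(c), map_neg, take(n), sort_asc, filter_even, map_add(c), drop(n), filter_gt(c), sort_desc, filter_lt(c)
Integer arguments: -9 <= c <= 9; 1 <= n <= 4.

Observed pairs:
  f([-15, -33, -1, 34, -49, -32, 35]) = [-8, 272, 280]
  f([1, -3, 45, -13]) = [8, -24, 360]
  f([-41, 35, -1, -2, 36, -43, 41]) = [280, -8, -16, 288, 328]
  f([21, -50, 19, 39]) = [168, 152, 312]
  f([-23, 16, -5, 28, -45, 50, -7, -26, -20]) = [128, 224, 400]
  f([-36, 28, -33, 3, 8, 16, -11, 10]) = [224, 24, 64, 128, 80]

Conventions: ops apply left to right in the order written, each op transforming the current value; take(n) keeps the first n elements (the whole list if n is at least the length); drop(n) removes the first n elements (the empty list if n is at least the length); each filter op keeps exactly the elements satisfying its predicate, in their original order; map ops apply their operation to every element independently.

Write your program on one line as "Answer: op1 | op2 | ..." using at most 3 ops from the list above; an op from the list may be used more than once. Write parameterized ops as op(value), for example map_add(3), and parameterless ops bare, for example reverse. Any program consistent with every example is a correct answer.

filter_gt(-5) | map_mul(8)

Check, running the answer program on each example:
  [-15, -33, -1, 34, -49, -32, 35] -> [-1, 34, 35] -> [-8, 272, 280]
  [1, -3, 45, -13] -> [1, -3, 45] -> [8, -24, 360]
  [-41, 35, -1, -2, 36, -43, 41] -> [35, -1, -2, 36, 41] -> [280, -8, -16, 288, 328]
  [21, -50, 19, 39] -> [21, 19, 39] -> [168, 152, 312]
  [-23, 16, -5, 28, -45, 50, -7, -26, -20] -> [16, 28, 50] -> [128, 224, 400]
  [-36, 28, -33, 3, 8, 16, -11, 10] -> [28, 3, 8, 16, 10] -> [224, 24, 64, 128, 80]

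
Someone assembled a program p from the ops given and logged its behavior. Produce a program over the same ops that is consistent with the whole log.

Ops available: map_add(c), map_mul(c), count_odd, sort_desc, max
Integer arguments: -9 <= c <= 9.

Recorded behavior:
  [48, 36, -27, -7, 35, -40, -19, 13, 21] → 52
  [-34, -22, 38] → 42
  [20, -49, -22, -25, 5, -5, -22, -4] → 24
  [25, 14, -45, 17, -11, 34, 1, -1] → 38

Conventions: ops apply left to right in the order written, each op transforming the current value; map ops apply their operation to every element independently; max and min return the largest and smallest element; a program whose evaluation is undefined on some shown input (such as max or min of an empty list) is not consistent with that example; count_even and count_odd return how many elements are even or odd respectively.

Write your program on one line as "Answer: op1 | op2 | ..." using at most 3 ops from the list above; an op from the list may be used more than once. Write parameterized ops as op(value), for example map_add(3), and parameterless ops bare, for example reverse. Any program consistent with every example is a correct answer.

map_add(9) | map_add(-5) | max

Check, running the answer program on each example:
  [48, 36, -27, -7, 35, -40, -19, 13, 21] -> [57, 45, -18, 2, 44, -31, -10, 22, 30] -> [52, 40, -23, -3, 39, -36, -15, 17, 25] -> 52
  [-34, -22, 38] -> [-25, -13, 47] -> [-30, -18, 42] -> 42
  [20, -49, -22, -25, 5, -5, -22, -4] -> [29, -40, -13, -16, 14, 4, -13, 5] -> [24, -45, -18, -21, 9, -1, -18, 0] -> 24
  [25, 14, -45, 17, -11, 34, 1, -1] -> [34, 23, -36, 26, -2, 43, 10, 8] -> [29, 18, -41, 21, -7, 38, 5, 3] -> 38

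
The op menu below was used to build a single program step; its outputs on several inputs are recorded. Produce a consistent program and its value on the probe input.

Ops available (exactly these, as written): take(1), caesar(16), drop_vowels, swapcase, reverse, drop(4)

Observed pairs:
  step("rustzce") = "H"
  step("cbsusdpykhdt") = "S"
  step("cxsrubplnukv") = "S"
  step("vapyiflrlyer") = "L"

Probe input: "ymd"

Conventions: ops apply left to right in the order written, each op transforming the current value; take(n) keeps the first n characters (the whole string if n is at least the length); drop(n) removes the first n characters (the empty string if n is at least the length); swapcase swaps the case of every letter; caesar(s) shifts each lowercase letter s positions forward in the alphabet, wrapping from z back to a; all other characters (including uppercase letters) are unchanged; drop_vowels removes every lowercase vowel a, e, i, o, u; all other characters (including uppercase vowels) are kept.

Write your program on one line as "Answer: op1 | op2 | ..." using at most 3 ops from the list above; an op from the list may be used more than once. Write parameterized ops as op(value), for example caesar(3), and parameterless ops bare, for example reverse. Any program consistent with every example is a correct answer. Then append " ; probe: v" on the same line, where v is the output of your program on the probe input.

take(1) | caesar(16) | swapcase ; probe: "O"

Check, running the answer program on each example:
  "rustzce" -> "r" -> "h" -> "H"
  "cbsusdpykhdt" -> "c" -> "s" -> "S"
  "cxsrubplnukv" -> "c" -> "s" -> "S"
  "vapyiflrlyer" -> "v" -> "l" -> "L"
  probe: "ymd" -> "y" -> "o" -> "O"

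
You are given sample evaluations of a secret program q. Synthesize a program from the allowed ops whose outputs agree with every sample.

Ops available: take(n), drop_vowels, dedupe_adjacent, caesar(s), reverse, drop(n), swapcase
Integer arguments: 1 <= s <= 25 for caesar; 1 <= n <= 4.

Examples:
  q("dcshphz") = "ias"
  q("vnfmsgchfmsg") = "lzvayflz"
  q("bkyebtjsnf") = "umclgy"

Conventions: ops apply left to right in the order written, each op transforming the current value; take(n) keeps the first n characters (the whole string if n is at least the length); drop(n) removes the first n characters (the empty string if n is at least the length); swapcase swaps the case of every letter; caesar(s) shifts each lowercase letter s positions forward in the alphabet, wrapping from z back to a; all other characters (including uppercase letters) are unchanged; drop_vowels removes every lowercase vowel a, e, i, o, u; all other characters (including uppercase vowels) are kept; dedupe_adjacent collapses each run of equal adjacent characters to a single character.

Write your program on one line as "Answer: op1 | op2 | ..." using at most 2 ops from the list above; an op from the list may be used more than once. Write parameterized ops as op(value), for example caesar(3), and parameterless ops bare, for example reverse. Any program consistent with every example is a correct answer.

drop(4) | caesar(19)

Check, running the answer program on each example:
  "dcshphz" -> "phz" -> "ias"
  "vnfmsgchfmsg" -> "sgchfmsg" -> "lzvayflz"
  "bkyebtjsnf" -> "btjsnf" -> "umclgy"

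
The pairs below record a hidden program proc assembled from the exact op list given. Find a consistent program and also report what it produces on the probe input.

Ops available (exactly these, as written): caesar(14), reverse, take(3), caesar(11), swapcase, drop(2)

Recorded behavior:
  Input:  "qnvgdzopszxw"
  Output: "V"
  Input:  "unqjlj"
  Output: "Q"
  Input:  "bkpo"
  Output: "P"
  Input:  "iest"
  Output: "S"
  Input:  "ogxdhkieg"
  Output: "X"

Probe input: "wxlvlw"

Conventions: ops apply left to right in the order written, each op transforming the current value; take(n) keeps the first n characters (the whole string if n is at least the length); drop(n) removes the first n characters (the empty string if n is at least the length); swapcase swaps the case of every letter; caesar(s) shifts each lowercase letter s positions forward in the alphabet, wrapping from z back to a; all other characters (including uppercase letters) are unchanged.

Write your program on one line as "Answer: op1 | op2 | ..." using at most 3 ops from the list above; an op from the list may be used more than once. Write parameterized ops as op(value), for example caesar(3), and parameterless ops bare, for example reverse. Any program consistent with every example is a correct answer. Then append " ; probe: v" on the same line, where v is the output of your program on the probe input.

take(3) | swapcase | drop(2) ; probe: "L"

Check, running the answer program on each example:
  "qnvgdzopszxw" -> "qnv" -> "QNV" -> "V"
  "unqjlj" -> "unq" -> "UNQ" -> "Q"
  "bkpo" -> "bkp" -> "BKP" -> "P"
  "iest" -> "ies" -> "IES" -> "S"
  "ogxdhkieg" -> "ogx" -> "OGX" -> "X"
  probe: "wxlvlw" -> "wxl" -> "WXL" -> "L"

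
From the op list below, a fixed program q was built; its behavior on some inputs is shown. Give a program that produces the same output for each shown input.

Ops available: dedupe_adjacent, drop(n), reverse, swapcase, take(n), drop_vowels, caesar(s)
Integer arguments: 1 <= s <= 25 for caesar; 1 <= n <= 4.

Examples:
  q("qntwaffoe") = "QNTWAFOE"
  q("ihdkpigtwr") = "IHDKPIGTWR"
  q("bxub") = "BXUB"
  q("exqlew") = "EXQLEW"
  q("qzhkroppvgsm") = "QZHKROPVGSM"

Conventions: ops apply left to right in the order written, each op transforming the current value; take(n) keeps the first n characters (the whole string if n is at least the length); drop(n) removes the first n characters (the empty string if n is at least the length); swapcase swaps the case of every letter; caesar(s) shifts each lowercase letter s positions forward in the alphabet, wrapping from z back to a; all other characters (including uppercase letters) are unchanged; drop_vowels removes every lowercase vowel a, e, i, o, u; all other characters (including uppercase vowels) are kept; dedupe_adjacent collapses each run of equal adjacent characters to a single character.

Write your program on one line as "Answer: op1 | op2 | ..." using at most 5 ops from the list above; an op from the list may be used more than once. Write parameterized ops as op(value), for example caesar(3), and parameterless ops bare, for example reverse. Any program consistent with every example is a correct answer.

reverse | dedupe_adjacent | swapcase | reverse

Check, running the answer program on each example:
  "qntwaffoe" -> "eoffawtnq" -> "eofawtnq" -> "EOFAWTNQ" -> "QNTWAFOE"
  "ihdkpigtwr" -> "rwtgipkdhi" -> "rwtgipkdhi" -> "RWTGIPKDHI" -> "IHDKPIGTWR"
  "bxub" -> "buxb" -> "buxb" -> "BUXB" -> "BXUB"
  "exqlew" -> "welqxe" -> "welqxe" -> "WELQXE" -> "EXQLEW"
  "qzhkroppvgsm" -> "msgvpporkhzq" -> "msgvporkhzq" -> "MSGVPORKHZQ" -> "QZHKROPVGSM"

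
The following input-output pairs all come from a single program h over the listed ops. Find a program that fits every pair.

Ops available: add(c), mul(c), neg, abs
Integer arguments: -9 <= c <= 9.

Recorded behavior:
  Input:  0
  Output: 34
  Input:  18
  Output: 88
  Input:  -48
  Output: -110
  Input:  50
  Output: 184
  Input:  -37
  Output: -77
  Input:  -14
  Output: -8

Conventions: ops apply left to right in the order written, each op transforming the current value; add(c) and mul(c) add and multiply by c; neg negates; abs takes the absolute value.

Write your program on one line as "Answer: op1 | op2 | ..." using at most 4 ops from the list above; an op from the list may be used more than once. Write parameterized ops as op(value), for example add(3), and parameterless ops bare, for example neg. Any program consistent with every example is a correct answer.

add(7) | mul(3) | add(9) | add(4)

Check, running the answer program on each example:
  0 -> 7 -> 21 -> 30 -> 34
  18 -> 25 -> 75 -> 84 -> 88
  -48 -> -41 -> -123 -> -114 -> -110
  50 -> 57 -> 171 -> 180 -> 184
  -37 -> -30 -> -90 -> -81 -> -77
  -14 -> -7 -> -21 -> -12 -> -8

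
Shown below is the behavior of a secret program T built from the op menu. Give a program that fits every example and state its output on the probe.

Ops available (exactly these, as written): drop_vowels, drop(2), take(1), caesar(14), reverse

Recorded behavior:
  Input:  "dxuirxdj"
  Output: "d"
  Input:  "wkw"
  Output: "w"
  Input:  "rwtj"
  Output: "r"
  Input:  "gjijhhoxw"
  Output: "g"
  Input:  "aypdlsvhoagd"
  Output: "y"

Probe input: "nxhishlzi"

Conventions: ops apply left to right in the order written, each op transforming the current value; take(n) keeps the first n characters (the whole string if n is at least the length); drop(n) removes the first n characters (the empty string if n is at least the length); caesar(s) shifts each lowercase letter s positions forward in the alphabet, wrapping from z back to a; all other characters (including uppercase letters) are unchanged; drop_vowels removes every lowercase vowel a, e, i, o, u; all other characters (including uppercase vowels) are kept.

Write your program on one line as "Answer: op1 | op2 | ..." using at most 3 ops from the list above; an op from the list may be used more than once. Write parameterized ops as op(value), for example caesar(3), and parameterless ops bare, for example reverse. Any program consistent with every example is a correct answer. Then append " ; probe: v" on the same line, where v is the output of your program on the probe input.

drop_vowels | take(1) ; probe: "n"

Check, running the answer program on each example:
  "dxuirxdj" -> "dxrxdj" -> "d"
  "wkw" -> "wkw" -> "w"
  "rwtj" -> "rwtj" -> "r"
  "gjijhhoxw" -> "gjjhhxw" -> "g"
  "aypdlsvhoagd" -> "ypdlsvhgd" -> "y"
  probe: "nxhishlzi" -> "nxhshlz" -> "n"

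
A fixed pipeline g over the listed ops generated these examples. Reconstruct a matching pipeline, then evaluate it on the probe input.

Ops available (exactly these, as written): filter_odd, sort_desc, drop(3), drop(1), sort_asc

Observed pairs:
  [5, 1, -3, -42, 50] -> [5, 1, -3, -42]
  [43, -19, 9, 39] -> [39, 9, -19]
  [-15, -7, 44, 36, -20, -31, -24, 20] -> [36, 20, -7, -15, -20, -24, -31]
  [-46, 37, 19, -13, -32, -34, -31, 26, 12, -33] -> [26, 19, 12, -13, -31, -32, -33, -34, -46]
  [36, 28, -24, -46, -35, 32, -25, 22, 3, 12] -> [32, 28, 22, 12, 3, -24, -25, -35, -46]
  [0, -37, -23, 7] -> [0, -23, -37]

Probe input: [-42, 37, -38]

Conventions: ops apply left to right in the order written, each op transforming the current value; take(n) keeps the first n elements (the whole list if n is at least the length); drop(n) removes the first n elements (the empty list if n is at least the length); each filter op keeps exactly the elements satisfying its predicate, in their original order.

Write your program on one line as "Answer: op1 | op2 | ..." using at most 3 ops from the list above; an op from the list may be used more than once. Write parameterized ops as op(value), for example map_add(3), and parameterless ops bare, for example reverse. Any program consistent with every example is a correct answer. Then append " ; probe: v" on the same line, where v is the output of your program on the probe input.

sort_desc | drop(1) ; probe: [-38, -42]

Check, running the answer program on each example:
  [5, 1, -3, -42, 50] -> [50, 5, 1, -3, -42] -> [5, 1, -3, -42]
  [43, -19, 9, 39] -> [43, 39, 9, -19] -> [39, 9, -19]
  [-15, -7, 44, 36, -20, -31, -24, 20] -> [44, 36, 20, -7, -15, -20, -24, -31] -> [36, 20, -7, -15, -20, -24, -31]
  [-46, 37, 19, -13, -32, -34, -31, 26, 12, -33] -> [37, 26, 19, 12, -13, -31, -32, -33, -34, -46] -> [26, 19, 12, -13, -31, -32, -33, -34, -46]
  [36, 28, -24, -46, -35, 32, -25, 22, 3, 12] -> [36, 32, 28, 22, 12, 3, -24, -25, -35, -46] -> [32, 28, 22, 12, 3, -24, -25, -35, -46]
  [0, -37, -23, 7] -> [7, 0, -23, -37] -> [0, -23, -37]
  probe: [-42, 37, -38] -> [37, -38, -42] -> [-38, -42]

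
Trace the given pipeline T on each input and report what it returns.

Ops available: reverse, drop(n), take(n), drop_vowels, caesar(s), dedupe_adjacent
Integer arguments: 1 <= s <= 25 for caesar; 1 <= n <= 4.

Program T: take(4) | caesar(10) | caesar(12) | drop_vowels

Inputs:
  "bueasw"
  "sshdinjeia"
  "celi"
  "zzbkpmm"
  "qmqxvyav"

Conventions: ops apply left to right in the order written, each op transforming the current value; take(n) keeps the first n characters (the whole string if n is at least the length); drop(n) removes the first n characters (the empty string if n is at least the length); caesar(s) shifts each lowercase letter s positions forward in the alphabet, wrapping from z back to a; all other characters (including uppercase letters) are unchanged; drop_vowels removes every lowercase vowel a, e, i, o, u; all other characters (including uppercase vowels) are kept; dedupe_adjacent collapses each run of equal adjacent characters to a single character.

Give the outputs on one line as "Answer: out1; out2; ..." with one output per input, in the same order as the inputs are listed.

"xqw"; "dz"; "yh"; "vvxg"; "mmt"

Execution, op by op:
  "bueasw" -> "buea" -> "leok" -> "xqaw" -> "xqw"
  "sshdinjeia" -> "sshd" -> "ccrn" -> "oodz" -> "dz"
  "celi" -> "celi" -> "movs" -> "yahe" -> "yh"
  "zzbkpmm" -> "zzbk" -> "jjlu" -> "vvxg" -> "vvxg"
  "qmqxvyav" -> "qmqx" -> "awah" -> "mimt" -> "mmt"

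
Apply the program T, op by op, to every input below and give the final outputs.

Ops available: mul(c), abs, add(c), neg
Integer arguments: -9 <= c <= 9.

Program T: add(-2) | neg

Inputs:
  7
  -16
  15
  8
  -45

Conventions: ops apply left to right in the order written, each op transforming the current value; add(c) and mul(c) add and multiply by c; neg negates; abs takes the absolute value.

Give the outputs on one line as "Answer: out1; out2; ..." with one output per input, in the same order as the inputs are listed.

Execution, op by op:
  7 -> 5 -> -5
  -16 -> -18 -> 18
  15 -> 13 -> -13
  8 -> 6 -> -6
  -45 -> -47 -> 47

-5; 18; -13; -6; 47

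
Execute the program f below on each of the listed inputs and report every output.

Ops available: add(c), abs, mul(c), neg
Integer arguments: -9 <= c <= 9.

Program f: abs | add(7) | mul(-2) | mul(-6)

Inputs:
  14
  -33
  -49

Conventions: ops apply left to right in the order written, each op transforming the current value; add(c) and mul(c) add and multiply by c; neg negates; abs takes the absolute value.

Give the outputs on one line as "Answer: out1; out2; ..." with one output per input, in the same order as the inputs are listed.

Execution, op by op:
  14 -> 14 -> 21 -> -42 -> 252
  -33 -> 33 -> 40 -> -80 -> 480
  -49 -> 49 -> 56 -> -112 -> 672

252; 480; 672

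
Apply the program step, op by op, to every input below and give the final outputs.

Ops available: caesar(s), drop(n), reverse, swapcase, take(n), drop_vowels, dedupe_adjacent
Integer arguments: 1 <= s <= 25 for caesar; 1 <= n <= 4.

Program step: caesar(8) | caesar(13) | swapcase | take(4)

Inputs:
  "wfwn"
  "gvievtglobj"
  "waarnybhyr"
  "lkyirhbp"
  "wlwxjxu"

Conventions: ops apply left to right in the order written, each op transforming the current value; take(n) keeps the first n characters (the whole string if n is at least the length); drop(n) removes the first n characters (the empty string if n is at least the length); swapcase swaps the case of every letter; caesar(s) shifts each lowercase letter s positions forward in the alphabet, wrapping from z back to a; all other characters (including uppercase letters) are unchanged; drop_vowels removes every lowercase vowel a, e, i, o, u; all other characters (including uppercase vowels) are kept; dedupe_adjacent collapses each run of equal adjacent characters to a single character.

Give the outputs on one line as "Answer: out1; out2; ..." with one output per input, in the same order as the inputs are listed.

"RARI"; "BQDZ"; "RVVM"; "GFTD"; "RGRS"

Execution, op by op:
  "wfwn" -> "enev" -> "rari" -> "RARI" -> "RARI"
  "gvievtglobj" -> "odqmdbotwjr" -> "bqdzqobgjwe" -> "BQDZQOBGJWE" -> "BQDZ"
  "waarnybhyr" -> "eiizvgjpgz" -> "rvvmitwctm" -> "RVVMITWCTM" -> "RVVM"
  "lkyirhbp" -> "tsgqzpjx" -> "gftdmcwk" -> "GFTDMCWK" -> "GFTD"
  "wlwxjxu" -> "etefrfc" -> "rgrsesp" -> "RGRSESP" -> "RGRS"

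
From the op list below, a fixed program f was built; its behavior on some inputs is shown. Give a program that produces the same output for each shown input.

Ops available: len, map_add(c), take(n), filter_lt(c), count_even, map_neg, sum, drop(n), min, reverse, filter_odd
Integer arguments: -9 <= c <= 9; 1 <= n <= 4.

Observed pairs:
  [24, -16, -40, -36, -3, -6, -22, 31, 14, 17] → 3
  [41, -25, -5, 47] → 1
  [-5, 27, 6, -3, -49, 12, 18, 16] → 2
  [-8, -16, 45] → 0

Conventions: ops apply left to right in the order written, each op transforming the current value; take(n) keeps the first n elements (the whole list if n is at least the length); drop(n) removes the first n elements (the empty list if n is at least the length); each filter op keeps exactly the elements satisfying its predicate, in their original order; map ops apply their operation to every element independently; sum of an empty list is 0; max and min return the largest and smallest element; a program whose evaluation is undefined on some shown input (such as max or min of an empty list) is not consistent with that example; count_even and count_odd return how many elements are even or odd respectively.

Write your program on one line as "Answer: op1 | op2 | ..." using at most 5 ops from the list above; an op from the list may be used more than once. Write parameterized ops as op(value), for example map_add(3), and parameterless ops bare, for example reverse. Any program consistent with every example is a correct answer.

drop(2) | take(3) | filter_lt(4) | map_neg | len

Check, running the answer program on each example:
  [24, -16, -40, -36, -3, -6, -22, 31, 14, 17] -> [-40, -36, -3, -6, -22, 31, 14, 17] -> [-40, -36, -3] -> [-40, -36, -3] -> [40, 36, 3] -> 3
  [41, -25, -5, 47] -> [-5, 47] -> [-5, 47] -> [-5] -> [5] -> 1
  [-5, 27, 6, -3, -49, 12, 18, 16] -> [6, -3, -49, 12, 18, 16] -> [6, -3, -49] -> [-3, -49] -> [3, 49] -> 2
  [-8, -16, 45] -> [45] -> [45] -> [] -> [] -> 0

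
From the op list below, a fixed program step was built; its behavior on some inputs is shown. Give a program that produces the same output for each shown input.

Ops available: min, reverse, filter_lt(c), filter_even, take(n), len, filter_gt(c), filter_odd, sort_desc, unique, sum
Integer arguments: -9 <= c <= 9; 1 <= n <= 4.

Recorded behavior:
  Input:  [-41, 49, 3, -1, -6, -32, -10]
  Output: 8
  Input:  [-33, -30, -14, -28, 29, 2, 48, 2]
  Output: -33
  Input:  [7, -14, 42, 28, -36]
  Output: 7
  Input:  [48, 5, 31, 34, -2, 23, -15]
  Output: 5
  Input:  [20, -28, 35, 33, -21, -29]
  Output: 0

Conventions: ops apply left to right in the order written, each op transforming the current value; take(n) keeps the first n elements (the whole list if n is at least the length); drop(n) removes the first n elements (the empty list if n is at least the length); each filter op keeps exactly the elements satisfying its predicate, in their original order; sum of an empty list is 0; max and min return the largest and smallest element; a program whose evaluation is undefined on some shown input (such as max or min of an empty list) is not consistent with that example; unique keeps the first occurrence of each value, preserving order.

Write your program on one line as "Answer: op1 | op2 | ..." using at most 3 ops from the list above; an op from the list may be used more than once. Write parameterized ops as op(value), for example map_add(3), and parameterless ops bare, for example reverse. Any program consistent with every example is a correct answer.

take(2) | filter_odd | sum

Check, running the answer program on each example:
  [-41, 49, 3, -1, -6, -32, -10] -> [-41, 49] -> [-41, 49] -> 8
  [-33, -30, -14, -28, 29, 2, 48, 2] -> [-33, -30] -> [-33] -> -33
  [7, -14, 42, 28, -36] -> [7, -14] -> [7] -> 7
  [48, 5, 31, 34, -2, 23, -15] -> [48, 5] -> [5] -> 5
  [20, -28, 35, 33, -21, -29] -> [20, -28] -> [] -> 0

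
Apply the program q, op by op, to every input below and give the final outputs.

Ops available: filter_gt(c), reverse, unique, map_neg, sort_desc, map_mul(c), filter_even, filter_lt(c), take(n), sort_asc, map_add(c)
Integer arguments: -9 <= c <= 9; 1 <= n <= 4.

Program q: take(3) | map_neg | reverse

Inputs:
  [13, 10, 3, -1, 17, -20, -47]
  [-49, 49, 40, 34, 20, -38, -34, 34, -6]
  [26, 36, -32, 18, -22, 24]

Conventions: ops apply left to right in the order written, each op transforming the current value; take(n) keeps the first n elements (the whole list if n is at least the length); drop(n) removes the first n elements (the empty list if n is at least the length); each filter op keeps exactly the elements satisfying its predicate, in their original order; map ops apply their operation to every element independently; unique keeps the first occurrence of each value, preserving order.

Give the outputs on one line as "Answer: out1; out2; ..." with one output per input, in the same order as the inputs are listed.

Execution, op by op:
  [13, 10, 3, -1, 17, -20, -47] -> [13, 10, 3] -> [-13, -10, -3] -> [-3, -10, -13]
  [-49, 49, 40, 34, 20, -38, -34, 34, -6] -> [-49, 49, 40] -> [49, -49, -40] -> [-40, -49, 49]
  [26, 36, -32, 18, -22, 24] -> [26, 36, -32] -> [-26, -36, 32] -> [32, -36, -26]

[-3, -10, -13]; [-40, -49, 49]; [32, -36, -26]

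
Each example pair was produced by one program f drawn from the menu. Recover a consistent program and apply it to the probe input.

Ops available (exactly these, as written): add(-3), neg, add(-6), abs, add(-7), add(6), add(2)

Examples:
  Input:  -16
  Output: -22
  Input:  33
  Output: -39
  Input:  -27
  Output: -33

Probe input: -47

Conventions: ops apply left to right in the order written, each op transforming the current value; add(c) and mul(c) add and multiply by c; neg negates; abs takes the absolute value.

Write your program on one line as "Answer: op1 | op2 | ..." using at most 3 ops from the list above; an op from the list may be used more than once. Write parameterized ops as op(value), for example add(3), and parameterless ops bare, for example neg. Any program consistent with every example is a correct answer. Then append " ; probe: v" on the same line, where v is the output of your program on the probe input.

abs | add(6) | neg ; probe: -53

Check, running the answer program on each example:
  -16 -> 16 -> 22 -> -22
  33 -> 33 -> 39 -> -39
  -27 -> 27 -> 33 -> -33
  probe: -47 -> 47 -> 53 -> -53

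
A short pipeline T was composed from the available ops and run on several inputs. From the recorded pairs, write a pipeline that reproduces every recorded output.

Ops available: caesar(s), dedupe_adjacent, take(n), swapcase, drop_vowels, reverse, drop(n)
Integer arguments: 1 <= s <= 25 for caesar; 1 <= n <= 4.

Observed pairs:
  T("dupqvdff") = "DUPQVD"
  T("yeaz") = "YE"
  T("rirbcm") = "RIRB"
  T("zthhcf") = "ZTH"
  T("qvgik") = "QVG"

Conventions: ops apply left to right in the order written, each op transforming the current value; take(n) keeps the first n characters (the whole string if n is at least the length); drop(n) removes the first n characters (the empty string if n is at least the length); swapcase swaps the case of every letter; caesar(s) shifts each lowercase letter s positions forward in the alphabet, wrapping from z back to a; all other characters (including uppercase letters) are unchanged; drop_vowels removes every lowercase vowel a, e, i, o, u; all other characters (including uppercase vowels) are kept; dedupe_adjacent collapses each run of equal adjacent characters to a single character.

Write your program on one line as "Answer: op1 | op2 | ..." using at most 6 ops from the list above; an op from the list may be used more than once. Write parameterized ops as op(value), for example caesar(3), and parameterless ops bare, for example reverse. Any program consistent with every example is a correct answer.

reverse | drop(2) | reverse | swapcase | dedupe_adjacent

Check, running the answer program on each example:
  "dupqvdff" -> "ffdvqpud" -> "dvqpud" -> "dupqvd" -> "DUPQVD" -> "DUPQVD"
  "yeaz" -> "zaey" -> "ey" -> "ye" -> "YE" -> "YE"
  "rirbcm" -> "mcbrir" -> "brir" -> "rirb" -> "RIRB" -> "RIRB"
  "zthhcf" -> "fchhtz" -> "hhtz" -> "zthh" -> "ZTHH" -> "ZTH"
  "qvgik" -> "kigvq" -> "gvq" -> "qvg" -> "QVG" -> "QVG"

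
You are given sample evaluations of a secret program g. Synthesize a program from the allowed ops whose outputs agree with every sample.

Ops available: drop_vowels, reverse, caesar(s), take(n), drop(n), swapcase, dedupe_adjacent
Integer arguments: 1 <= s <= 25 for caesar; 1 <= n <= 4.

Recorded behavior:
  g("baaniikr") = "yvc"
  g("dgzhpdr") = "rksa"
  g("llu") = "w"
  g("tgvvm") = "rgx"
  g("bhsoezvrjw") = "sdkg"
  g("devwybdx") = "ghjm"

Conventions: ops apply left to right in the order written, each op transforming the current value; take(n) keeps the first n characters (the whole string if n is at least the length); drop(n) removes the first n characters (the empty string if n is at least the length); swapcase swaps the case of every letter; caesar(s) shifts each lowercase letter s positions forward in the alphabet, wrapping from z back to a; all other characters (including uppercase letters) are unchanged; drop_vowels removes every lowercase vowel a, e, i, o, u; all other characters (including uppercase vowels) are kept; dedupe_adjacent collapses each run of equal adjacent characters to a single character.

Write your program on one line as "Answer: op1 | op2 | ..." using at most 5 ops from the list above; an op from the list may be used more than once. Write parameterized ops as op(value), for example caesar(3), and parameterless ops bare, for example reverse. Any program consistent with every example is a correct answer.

drop_vowels | drop(1) | take(4) | dedupe_adjacent | caesar(11)

Check, running the answer program on each example:
  "baaniikr" -> "bnkr" -> "nkr" -> "nkr" -> "nkr" -> "yvc"
  "dgzhpdr" -> "dgzhpdr" -> "gzhpdr" -> "gzhp" -> "gzhp" -> "rksa"
  "llu" -> "ll" -> "l" -> "l" -> "l" -> "w"
  "tgvvm" -> "tgvvm" -> "gvvm" -> "gvvm" -> "gvm" -> "rgx"
  "bhsoezvrjw" -> "bhszvrjw" -> "hszvrjw" -> "hszv" -> "hszv" -> "sdkg"
  "devwybdx" -> "dvwybdx" -> "vwybdx" -> "vwyb" -> "vwyb" -> "ghjm"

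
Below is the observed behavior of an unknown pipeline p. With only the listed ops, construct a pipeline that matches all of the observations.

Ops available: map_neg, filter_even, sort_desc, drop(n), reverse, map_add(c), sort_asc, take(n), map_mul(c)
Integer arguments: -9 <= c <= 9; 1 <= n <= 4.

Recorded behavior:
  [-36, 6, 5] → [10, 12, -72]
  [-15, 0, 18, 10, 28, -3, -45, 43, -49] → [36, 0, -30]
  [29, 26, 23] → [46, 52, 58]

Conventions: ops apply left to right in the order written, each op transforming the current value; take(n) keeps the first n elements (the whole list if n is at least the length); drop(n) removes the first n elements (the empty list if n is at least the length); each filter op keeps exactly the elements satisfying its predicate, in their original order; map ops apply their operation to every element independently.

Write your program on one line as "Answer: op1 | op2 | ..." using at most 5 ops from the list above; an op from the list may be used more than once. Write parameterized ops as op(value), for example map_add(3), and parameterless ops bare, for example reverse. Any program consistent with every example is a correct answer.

take(3) | map_mul(-2) | map_neg | reverse

Check, running the answer program on each example:
  [-36, 6, 5] -> [-36, 6, 5] -> [72, -12, -10] -> [-72, 12, 10] -> [10, 12, -72]
  [-15, 0, 18, 10, 28, -3, -45, 43, -49] -> [-15, 0, 18] -> [30, 0, -36] -> [-30, 0, 36] -> [36, 0, -30]
  [29, 26, 23] -> [29, 26, 23] -> [-58, -52, -46] -> [58, 52, 46] -> [46, 52, 58]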